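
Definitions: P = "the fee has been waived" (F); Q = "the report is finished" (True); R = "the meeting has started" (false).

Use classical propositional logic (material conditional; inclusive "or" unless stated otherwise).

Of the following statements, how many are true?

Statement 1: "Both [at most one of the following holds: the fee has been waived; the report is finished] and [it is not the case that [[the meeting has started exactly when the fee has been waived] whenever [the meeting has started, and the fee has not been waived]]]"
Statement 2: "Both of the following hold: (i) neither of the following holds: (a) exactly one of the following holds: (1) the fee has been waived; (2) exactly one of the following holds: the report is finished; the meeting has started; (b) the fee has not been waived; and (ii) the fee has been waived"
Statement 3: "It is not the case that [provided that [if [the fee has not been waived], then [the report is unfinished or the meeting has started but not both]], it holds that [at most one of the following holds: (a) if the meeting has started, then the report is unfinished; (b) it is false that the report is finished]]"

Statement 1: In symbols: (P ↑ Q) ∧ ¬((R ∧ ¬P) → (R ↔ P))

P ↑ Q = F ↑ T = T
¬P = ¬F = T
R ∧ ¬P = F ∧ T = F
R ↔ P = F ↔ F = T
(R ∧ ¬P) → (R ↔ P) = F → T = T
¬((R ∧ ¬P) → (R ↔ P)) = ¬T = F
(P ↑ Q) ∧ ¬((R ∧ ¬P) → (R ↔ P)) = T ∧ F = F
So Statement 1 is false.

Statement 2: This is ((P ⊕ (Q ⊕ R)) ↓ ¬P) ∧ P.

Q ⊕ R = T ⊕ F = T
P ⊕ (Q ⊕ R) = F ⊕ T = T
¬P = ¬F = T
(P ⊕ (Q ⊕ R)) ↓ ¬P = T ↓ T = F
((P ⊕ (Q ⊕ R)) ↓ ¬P) ∧ P = F ∧ F = F
So Statement 2 is false.

Statement 3: Parsed as ¬((¬P → (¬Q ⊕ R)) → ((R → ¬Q) ↑ ¬Q))

¬P = ¬F = T
¬Q = ¬T = F
¬Q ⊕ R = F ⊕ F = F
¬P → (¬Q ⊕ R) = T → F = F
¬Q = ¬T = F
R → ¬Q = F → F = T
¬Q = ¬T = F
(R → ¬Q) ↑ ¬Q = T ↑ F = T
(¬P → (¬Q ⊕ R)) → ((R → ¬Q) ↑ ¬Q) = F → T = T
¬((¬P → (¬Q ⊕ R)) → ((R → ¬Q) ↑ ¬Q)) = ¬T = F
Hence Statement 3 is false.

0 of the 3 statements are true (none).

0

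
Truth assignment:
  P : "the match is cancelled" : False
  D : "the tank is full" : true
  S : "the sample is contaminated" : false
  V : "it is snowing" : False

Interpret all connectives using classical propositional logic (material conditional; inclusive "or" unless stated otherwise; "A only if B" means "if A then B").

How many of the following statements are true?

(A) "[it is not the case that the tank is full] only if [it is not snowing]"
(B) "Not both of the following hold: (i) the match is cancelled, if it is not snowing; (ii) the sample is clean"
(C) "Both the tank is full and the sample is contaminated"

(A): This is not D -> not V.

not D = not True = False
not V = not False = True
not D -> not V = False -> True = True
So (A) is true.

(B): Parsed as (not V -> P) nand not S

not V = not False = True
not V -> P = True -> False = False
not S = not False = True
(not V -> P) nand not S = False nand True = True
Hence (B) is true.

(C): This is D and S.

D and S = True and False = False
So (C) is false.

Count: 2.

2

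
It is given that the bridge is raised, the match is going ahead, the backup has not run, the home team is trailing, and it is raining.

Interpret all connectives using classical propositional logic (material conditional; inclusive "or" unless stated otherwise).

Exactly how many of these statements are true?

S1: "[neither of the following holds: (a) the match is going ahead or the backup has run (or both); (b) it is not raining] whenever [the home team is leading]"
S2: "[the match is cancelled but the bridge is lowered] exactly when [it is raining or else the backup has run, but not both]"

Let G = "the home team is leading" (F), P = "the match is cancelled" (F), S = "the backup has run" (F), W = "it is raining" (T), H = "the bridge is raised" (T).

S1: This is G -> ((~P | S) nor ~W).

~P = ~F = T
~P | S = T | F = T
~W = ~T = F
(~P | S) nor ~W = T nor F = F
G -> ((~P | S) nor ~W) = F -> F = T
So S1 is true.

S2: In symbols: (P & ~H) <-> (W xor S)

~H = ~T = F
P & ~H = F & F = F
W xor S = T xor F = T
(P & ~H) <-> (W xor S) = F <-> T = F
Hence S2 is false.

Count: 1.

1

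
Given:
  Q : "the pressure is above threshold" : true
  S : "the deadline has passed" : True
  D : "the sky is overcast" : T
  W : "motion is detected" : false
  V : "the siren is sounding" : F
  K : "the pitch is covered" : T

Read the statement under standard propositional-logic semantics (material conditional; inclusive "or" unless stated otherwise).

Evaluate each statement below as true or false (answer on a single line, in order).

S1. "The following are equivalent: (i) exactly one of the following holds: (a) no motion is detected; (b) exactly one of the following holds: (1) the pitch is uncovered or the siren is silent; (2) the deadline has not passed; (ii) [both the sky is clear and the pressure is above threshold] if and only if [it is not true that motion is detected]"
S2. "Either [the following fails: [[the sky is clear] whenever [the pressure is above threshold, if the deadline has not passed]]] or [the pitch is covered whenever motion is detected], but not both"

S1 true / S2 false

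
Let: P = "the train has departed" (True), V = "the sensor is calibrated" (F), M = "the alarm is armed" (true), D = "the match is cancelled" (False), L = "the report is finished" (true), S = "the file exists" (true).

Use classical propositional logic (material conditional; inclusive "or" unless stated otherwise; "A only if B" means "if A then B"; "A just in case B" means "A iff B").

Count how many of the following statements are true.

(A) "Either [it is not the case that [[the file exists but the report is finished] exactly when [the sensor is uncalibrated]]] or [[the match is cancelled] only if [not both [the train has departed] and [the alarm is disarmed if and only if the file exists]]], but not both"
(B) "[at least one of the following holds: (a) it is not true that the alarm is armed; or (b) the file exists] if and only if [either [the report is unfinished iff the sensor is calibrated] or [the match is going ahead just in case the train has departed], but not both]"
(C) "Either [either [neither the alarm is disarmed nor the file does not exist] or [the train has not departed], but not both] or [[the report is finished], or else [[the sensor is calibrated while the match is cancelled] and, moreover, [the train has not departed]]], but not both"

1

(A): In symbols: ¬((S ∧ L) ↔ ¬V) ⊕ (D → (P ↑ (¬M ↔ S)))

S ∧ L = T ∧ T = T
¬V = ¬F = T
(S ∧ L) ↔ ¬V = T ↔ T = T
¬((S ∧ L) ↔ ¬V) = ¬T = F
¬M = ¬T = F
¬M ↔ S = F ↔ T = F
P ↑ (¬M ↔ S) = T ↑ F = T
D → (P ↑ (¬M ↔ S)) = F → T = T
¬((S ∧ L) ↔ ¬V) ⊕ (D → (P ↑ (¬M ↔ S))) = F ⊕ T = T
So (A) is true.

(B): Parsed as (¬M ∨ S) ↔ ((¬L ↔ V) ⊕ (¬D ↔ P))

¬M = ¬T = F
¬M ∨ S = F ∨ T = T
¬L = ¬T = F
¬L ↔ V = F ↔ F = T
¬D = ¬F = T
¬D ↔ P = T ↔ T = T
(¬L ↔ V) ⊕ (¬D ↔ P) = T ⊕ T = F
(¬M ∨ S) ↔ ((¬L ↔ V) ⊕ (¬D ↔ P)) = T ↔ F = F
So (B) is false.

(C): Formalization: ((¬M ↓ ¬S) ⊕ ¬P) ⊕ (L ∨ ((V ∧ D) ∧ ¬P))

¬M = ¬T = F
¬S = ¬T = F
¬M ↓ ¬S = F ↓ F = T
¬P = ¬T = F
(¬M ↓ ¬S) ⊕ ¬P = T ⊕ F = T
V ∧ D = F ∧ F = F
¬P = ¬T = F
(V ∧ D) ∧ ¬P = F ∧ F = F
L ∨ ((V ∧ D) ∧ ¬P) = T ∨ F = T
((¬M ↓ ¬S) ⊕ ¬P) ⊕ (L ∨ ((V ∧ D) ∧ ¬P)) = T ⊕ T = F
Hence (C) is false.

1 of the 3 statements is true.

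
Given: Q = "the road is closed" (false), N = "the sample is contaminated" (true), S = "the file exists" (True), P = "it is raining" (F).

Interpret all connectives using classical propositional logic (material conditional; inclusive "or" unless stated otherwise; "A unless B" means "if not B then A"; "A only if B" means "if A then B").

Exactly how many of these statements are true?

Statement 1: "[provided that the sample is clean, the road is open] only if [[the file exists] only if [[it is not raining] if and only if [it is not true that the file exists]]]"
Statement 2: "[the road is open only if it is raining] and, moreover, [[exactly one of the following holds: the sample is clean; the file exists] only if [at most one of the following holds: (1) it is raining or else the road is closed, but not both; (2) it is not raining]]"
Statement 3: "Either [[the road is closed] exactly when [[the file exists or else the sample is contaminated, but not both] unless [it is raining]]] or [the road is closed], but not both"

1

Statement 1: Formalization: (not N -> not Q) -> (S -> (not P iff not S))

not N = not True = False
not Q = not False = True
not N -> not Q = False -> True = True
not P = not False = True
not S = not True = False
not P iff not S = True iff False = False
S -> (not P iff not S) = True -> False = False
(not N -> not Q) -> (S -> (not P iff not S)) = True -> False = False
Thus Statement 1 is false.

Statement 2: This is (not Q -> P) and ((not N xor S) -> ((P xor Q) nand not P)).

not Q = not False = True
not Q -> P = True -> False = False
not N = not True = False
not N xor S = False xor True = True
P xor Q = False xor False = False
not P = not False = True
(P xor Q) nand not P = False nand True = True
(not N xor S) -> ((P xor Q) nand not P) = True -> True = True
(not Q -> P) and ((not N xor S) -> ((P xor Q) nand not P)) = False and True = False
Hence Statement 2 is false.

Statement 3: Formalization: (Q iff ((S xor N) or P)) xor Q

S xor N = True xor True = False
(S xor N) or P = False or False = False
Q iff ((S xor N) or P) = False iff False = True
(Q iff ((S xor N) or P)) xor Q = True xor False = True
Hence Statement 3 is true.

1 of the 3 statements is true (Statement 3).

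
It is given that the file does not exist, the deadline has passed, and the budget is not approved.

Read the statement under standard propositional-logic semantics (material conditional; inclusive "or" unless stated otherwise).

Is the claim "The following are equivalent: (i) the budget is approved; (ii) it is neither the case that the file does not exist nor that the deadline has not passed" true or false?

true

Let R = "the budget is approved" (F), P = "the file exists" (F), Q = "the deadline has passed" (T).
Parsed as R <-> (~P nor ~Q)

~P = ~F = T
~Q = ~T = F
~P nor ~Q = T nor F = F
R <-> (~P nor ~Q) = F <-> F = T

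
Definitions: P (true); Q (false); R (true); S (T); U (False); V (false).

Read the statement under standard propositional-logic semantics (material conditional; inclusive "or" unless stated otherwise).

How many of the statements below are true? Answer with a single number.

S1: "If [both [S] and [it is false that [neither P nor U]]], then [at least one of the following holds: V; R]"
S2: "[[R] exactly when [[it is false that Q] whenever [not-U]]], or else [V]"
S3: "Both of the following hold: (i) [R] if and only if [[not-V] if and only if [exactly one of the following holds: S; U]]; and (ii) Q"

S1: In symbols: (S & ~(P nor U)) -> (V | R)

P nor U = T nor F = F
~(P nor U) = ~F = T
S & ~(P nor U) = T & T = T
V | R = F | T = T
(S & ~(P nor U)) -> (V | R) = T -> T = T
So S1 is true.

S2: This is (R <-> (~U -> ~Q)) | V.

~U = ~F = T
~Q = ~F = T
~U -> ~Q = T -> T = T
R <-> (~U -> ~Q) = T <-> T = T
(R <-> (~U -> ~Q)) | V = T | F = T
So S2 is true.

S3: Parsed as (R <-> (~V <-> (S xor U))) & Q

~V = ~F = T
S xor U = T xor F = T
~V <-> (S xor U) = T <-> T = T
R <-> (~V <-> (S xor U)) = T <-> T = T
(R <-> (~V <-> (S xor U))) & Q = T & F = F
Thus S3 is false.

Count: 2.

2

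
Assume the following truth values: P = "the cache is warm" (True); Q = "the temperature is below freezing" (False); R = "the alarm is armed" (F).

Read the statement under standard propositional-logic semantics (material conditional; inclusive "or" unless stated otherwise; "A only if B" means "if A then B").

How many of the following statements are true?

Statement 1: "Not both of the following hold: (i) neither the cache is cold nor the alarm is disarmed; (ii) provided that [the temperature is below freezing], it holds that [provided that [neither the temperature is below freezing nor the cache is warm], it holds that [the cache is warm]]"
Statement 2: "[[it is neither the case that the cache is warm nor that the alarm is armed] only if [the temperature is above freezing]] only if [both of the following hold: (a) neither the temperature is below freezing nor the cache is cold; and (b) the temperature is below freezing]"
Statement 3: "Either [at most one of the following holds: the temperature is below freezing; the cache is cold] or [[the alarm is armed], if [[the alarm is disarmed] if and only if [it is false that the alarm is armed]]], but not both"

Statement 1: In symbols: (not P nor not R) nand (Q -> ((Q nor P) -> P))

not P = not True = False
not R = not False = True
not P nor not R = False nor True = False
Q nor P = False nor True = False
(Q nor P) -> P = False -> True = True
Q -> ((Q nor P) -> P) = False -> True = True
(not P nor not R) nand (Q -> ((Q nor P) -> P)) = False nand True = True
So Statement 1 is true.

Statement 2: Formalization: ((P nor R) -> not Q) -> ((Q nor not P) and Q)

P nor R = True nor False = False
not Q = not False = True
(P nor R) -> not Q = False -> True = True
not P = not True = False
Q nor not P = False nor False = True
(Q nor not P) and Q = True and False = False
((P nor R) -> not Q) -> ((Q nor not P) and Q) = True -> False = False
Hence Statement 2 is false.

Statement 3: In symbols: (Q nand not P) xor ((not R iff not R) -> R)

not P = not True = False
Q nand not P = False nand False = True
not R = not False = True
not R = not False = True
not R iff not R = True iff True = True
(not R iff not R) -> R = True -> False = False
(Q nand not P) xor ((not R iff not R) -> R) = True xor False = True
Thus Statement 3 is true.

Count: 2.

2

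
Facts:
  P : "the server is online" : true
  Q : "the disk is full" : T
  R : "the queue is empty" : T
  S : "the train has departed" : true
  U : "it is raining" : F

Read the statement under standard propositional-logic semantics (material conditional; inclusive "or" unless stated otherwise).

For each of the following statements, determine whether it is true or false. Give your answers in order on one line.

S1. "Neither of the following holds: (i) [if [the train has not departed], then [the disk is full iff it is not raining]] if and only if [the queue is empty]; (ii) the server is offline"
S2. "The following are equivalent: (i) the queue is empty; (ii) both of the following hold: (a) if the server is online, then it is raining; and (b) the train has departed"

S1 false; S2 false

S1: In symbols: ((~S -> (Q <-> ~U)) <-> R) nor ~P

~S = ~T = F
~U = ~F = T
Q <-> ~U = T <-> T = T
~S -> (Q <-> ~U) = F -> T = T
(~S -> (Q <-> ~U)) <-> R = T <-> T = T
~P = ~T = F
((~S -> (Q <-> ~U)) <-> R) nor ~P = T nor F = F
So S1 is false.

S2: This is R <-> ((P -> U) & S).

P -> U = T -> F = F
(P -> U) & S = F & T = F
R <-> ((P -> U) & S) = T <-> F = F
So S2 is false.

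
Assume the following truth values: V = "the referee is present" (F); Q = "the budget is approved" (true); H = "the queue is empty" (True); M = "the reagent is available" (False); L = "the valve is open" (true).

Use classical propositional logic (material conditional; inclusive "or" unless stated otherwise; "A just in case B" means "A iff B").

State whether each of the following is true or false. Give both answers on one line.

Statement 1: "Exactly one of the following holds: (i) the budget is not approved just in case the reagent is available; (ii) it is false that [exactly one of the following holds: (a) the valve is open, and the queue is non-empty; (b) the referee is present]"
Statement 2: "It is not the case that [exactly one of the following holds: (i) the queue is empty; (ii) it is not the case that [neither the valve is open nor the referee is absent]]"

Statement 1 False; Statement 2 True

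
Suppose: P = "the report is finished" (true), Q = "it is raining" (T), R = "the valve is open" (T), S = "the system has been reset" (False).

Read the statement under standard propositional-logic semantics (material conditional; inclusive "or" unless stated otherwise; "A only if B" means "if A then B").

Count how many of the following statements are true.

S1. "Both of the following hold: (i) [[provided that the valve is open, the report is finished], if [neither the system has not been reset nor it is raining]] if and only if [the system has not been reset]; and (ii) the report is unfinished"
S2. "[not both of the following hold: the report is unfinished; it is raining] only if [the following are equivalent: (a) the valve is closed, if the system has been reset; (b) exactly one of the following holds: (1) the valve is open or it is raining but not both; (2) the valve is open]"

1

S1: Parsed as (((not S nor Q) -> (R -> P)) iff not S) and not P

not S = not False = True
not S nor Q = True nor True = False
R -> P = True -> True = True
(not S nor Q) -> (R -> P) = False -> True = True
not S = not False = True
((not S nor Q) -> (R -> P)) iff not S = True iff True = True
not P = not True = False
(((not S nor Q) -> (R -> P)) iff not S) and not P = True and False = False
Hence S1 is false.

S2: In symbols: (not P nand Q) -> ((S -> not R) iff ((R xor Q) xor R))

not P = not True = False
not P nand Q = False nand True = True
not R = not True = False
S -> not R = False -> False = True
R xor Q = True xor True = False
(R xor Q) xor R = False xor True = True
(S -> not R) iff ((R xor Q) xor R) = True iff True = True
(not P nand Q) -> ((S -> not R) iff ((R xor Q) xor R)) = True -> True = True
So S2 is true.

1 of the 2 statements is true (S2).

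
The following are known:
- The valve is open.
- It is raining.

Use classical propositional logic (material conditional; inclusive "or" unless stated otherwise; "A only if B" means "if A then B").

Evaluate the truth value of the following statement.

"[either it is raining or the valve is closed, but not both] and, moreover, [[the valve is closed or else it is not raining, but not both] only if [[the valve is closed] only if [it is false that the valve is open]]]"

True.

Let K = "it is raining" (T), M = "the valve is open" (T).
In symbols: (K ⊕ ¬M) ∧ ((¬M ⊕ ¬K) → (¬M → ¬M))

¬M = ¬T = F
K ⊕ ¬M = T ⊕ F = T
¬M = ¬T = F
¬K = ¬T = F
¬M ⊕ ¬K = F ⊕ F = F
¬M = ¬T = F
¬M = ¬T = F
¬M → ¬M = F → F = T
(¬M ⊕ ¬K) → (¬M → ¬M) = F → T = T
(K ⊕ ¬M) ∧ ((¬M ⊕ ¬K) → (¬M → ¬M)) = T ∧ T = T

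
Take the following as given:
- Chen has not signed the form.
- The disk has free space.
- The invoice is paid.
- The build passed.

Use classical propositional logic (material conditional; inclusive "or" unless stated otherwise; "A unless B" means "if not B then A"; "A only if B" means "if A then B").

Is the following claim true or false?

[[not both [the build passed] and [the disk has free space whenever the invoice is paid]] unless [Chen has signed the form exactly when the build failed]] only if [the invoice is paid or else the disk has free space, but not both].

False.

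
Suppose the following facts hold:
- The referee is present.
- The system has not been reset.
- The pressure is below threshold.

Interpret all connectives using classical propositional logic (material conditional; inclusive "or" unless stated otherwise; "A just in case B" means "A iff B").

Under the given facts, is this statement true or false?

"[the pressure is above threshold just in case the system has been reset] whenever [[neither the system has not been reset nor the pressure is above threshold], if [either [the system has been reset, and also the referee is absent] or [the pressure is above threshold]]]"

True

Let G = "the system has been reset" (False), D = "the referee is present" (True), U = "the pressure is above threshold" (False).
This is (((G and not D) or U) -> (not G nor U)) -> (U iff G).

not D = not True = False
G and not D = False and False = False
(G and not D) or U = False or False = False
not G = not False = True
not G nor U = True nor False = False
((G and not D) or U) -> (not G nor U) = False -> False = True
U iff G = False iff False = True
(((G and not D) or U) -> (not G nor U)) -> (U iff G) = True -> True = True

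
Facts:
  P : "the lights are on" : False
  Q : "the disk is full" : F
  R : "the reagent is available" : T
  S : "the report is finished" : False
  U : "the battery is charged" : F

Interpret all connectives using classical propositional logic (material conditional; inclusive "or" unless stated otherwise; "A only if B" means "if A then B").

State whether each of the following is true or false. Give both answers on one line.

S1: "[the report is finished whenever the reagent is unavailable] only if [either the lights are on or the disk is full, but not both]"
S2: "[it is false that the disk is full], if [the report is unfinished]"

S1 F / S2 T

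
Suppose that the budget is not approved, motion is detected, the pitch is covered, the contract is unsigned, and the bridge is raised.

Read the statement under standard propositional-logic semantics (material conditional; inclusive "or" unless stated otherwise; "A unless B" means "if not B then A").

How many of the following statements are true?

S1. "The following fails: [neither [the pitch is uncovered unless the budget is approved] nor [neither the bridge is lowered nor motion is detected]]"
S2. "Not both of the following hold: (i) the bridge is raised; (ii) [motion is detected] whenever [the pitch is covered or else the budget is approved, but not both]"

Let N = "the pitch is covered" (True), S = "the budget is approved" (False), G = "the bridge is raised" (True), K = "motion is detected" (True).

S1: In symbols: not ((not N or S) nor (not G nor K))

not N = not True = False
not N or S = False or False = False
not G = not True = False
not G nor K = False nor True = False
(not N or S) nor (not G nor K) = False nor False = True
not ((not N or S) nor (not G nor K)) = not True = False
Hence S1 is false.

S2: Formalization: G nand ((N xor S) -> K)

N xor S = True xor False = True
(N xor S) -> K = True -> True = True
G nand ((N xor S) -> K) = True nand True = False
Hence S2 is false.

True statements: 0 (none).

0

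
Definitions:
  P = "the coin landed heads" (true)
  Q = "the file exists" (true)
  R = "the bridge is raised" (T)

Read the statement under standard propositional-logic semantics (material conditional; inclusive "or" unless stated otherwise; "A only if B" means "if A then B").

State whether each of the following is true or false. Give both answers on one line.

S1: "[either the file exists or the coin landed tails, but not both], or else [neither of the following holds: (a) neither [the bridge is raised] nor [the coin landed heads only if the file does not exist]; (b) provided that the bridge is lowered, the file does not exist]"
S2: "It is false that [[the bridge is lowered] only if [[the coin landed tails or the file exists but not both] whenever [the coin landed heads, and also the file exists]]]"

S1 true / S2 false

S1: In symbols: (Q xor ~P) | ((R nor (P -> ~Q)) nor (~R -> ~Q))

~P = ~T = F
Q xor ~P = T xor F = T
~Q = ~T = F
P -> ~Q = T -> F = F
R nor (P -> ~Q) = T nor F = F
~R = ~T = F
~Q = ~T = F
~R -> ~Q = F -> F = T
(R nor (P -> ~Q)) nor (~R -> ~Q) = F nor T = F
(Q xor ~P) | ((R nor (P -> ~Q)) nor (~R -> ~Q)) = T | F = T
Hence S1 is true.

S2: Parsed as ~(~R -> ((P & Q) -> (~P xor Q)))

~R = ~T = F
P & Q = T & T = T
~P = ~T = F
~P xor Q = F xor T = T
(P & Q) -> (~P xor Q) = T -> T = T
~R -> ((P & Q) -> (~P xor Q)) = F -> T = T
~(~R -> ((P & Q) -> (~P xor Q))) = ~T = F
Hence S2 is false.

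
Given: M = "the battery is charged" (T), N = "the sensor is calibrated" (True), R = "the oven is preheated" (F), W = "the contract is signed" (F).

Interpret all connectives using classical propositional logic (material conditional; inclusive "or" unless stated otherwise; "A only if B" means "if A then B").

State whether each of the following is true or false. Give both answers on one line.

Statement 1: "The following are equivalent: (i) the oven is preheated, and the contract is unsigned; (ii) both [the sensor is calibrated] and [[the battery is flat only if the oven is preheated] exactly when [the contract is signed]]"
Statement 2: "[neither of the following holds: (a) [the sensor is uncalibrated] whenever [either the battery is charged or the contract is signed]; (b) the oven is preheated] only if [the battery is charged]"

Statement 1: This is (R and not W) iff (N and ((not M -> R) iff W)).

not W = not False = True
R and not W = False and True = False
not M = not True = False
not M -> R = False -> False = True
(not M -> R) iff W = True iff False = False
N and ((not M -> R) iff W) = True and False = False
(R and not W) iff (N and ((not M -> R) iff W)) = False iff False = True
Thus Statement 1 is true.

Statement 2: This is (((M or W) -> not N) nor R) -> M.

M or W = True or False = True
not N = not True = False
(M or W) -> not N = True -> False = False
((M or W) -> not N) nor R = False nor False = True
(((M or W) -> not N) nor R) -> M = True -> True = True
So Statement 2 is true.

Statement 1 T; Statement 2 T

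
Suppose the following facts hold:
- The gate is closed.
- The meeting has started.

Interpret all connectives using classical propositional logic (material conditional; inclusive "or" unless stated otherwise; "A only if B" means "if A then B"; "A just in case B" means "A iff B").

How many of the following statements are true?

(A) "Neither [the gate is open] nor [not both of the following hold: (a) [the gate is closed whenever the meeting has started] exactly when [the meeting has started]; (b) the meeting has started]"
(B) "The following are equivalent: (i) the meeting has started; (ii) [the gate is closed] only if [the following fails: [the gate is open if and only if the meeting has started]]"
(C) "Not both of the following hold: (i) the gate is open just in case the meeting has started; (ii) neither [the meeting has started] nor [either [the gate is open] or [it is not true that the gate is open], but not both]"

3

Let P = "the gate is open" (F), Q = "the meeting has started" (T).

(A): In symbols: P nor (((Q -> ~P) <-> Q) nand Q)

~P = ~F = T
Q -> ~P = T -> T = T
(Q -> ~P) <-> Q = T <-> T = T
((Q -> ~P) <-> Q) nand Q = T nand T = F
P nor (((Q -> ~P) <-> Q) nand Q) = F nor F = T
Thus (A) is true.

(B): In symbols: Q <-> (~P -> ~(P <-> Q))

~P = ~F = T
P <-> Q = F <-> T = F
~(P <-> Q) = ~F = T
~P -> ~(P <-> Q) = T -> T = T
Q <-> (~P -> ~(P <-> Q)) = T <-> T = T
Hence (B) is true.

(C): This is (P <-> Q) nand (Q nor (P xor ~P)).

P <-> Q = F <-> T = F
~P = ~F = T
P xor ~P = F xor T = T
Q nor (P xor ~P) = T nor T = F
(P <-> Q) nand (Q nor (P xor ~P)) = F nand F = T
So (C) is true.

True statements: 3.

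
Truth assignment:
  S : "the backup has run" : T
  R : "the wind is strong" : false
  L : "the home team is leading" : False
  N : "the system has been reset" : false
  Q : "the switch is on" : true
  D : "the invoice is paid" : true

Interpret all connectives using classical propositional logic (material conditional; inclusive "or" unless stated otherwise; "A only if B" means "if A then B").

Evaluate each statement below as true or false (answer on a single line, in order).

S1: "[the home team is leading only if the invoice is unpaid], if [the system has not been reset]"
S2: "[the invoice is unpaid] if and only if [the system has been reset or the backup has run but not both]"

S1 true / S2 false

S1: This is ~N -> (L -> ~D).

~N = ~F = T
~D = ~T = F
L -> ~D = F -> F = T
~N -> (L -> ~D) = T -> T = T
Thus S1 is true.

S2: This is ~D <-> (N xor S).

~D = ~T = F
N xor S = F xor T = T
~D <-> (N xor S) = F <-> T = F
So S2 is false.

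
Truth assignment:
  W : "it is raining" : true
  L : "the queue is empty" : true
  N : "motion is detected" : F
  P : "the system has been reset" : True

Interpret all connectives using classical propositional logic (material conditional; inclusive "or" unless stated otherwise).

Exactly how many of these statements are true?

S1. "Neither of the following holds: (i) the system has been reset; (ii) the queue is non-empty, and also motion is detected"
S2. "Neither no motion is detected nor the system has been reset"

S1: In symbols: P nor (not L and N)

not L = not True = False
not L and N = False and False = False
P nor (not L and N) = True nor False = False
So S1 is false.

S2: Parsed as not N nor P

not N = not False = True
not N nor P = True nor True = False
Hence S2 is false.

0 of the 2 statements are true (none).

0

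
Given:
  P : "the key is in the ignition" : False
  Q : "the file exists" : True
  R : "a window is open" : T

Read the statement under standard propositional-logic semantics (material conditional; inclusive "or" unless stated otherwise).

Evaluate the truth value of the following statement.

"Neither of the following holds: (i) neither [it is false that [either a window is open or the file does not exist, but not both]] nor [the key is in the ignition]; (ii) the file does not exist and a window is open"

Formalization: (not (R xor not Q) nor P) nor (not Q and R)

not Q = not True = False
R xor not Q = True xor False = True
not (R xor not Q) = not True = False
not (R xor not Q) nor P = False nor False = True
not Q = not True = False
not Q and R = False and True = False
(not (R xor not Q) nor P) nor (not Q and R) = True nor False = False

False.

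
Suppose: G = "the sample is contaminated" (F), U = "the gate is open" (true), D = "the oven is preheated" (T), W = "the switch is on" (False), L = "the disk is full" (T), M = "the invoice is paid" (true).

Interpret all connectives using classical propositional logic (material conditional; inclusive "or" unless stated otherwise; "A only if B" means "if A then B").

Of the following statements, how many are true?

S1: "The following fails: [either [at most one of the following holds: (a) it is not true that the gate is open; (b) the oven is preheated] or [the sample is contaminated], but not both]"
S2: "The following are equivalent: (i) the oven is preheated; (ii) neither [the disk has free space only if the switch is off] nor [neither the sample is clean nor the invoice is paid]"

0

S1: Formalization: ¬((¬U ↑ D) ⊕ G)

¬U = ¬T = F
¬U ↑ D = F ↑ T = T
(¬U ↑ D) ⊕ G = T ⊕ F = T
¬((¬U ↑ D) ⊕ G) = ¬T = F
Thus S1 is false.

S2: Parsed as D ↔ ((¬L → ¬W) ↓ (¬G ↓ M))

¬L = ¬T = F
¬W = ¬F = T
¬L → ¬W = F → T = T
¬G = ¬F = T
¬G ↓ M = T ↓ T = F
(¬L → ¬W) ↓ (¬G ↓ M) = T ↓ F = F
D ↔ ((¬L → ¬W) ↓ (¬G ↓ M)) = T ↔ F = F
Hence S2 is false.

0 of the 2 statements are true (none).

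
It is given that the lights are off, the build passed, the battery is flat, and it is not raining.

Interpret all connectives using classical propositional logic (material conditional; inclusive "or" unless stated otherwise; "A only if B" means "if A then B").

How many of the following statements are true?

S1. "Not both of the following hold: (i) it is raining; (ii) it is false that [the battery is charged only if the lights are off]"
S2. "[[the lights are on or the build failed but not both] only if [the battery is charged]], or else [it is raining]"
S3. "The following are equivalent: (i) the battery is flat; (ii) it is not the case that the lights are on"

Let N = "it is raining" (False), W = "the battery is charged" (False), K = "the lights are on" (False), M = "the build passed" (True).

S1: Formalization: N nand not (W -> not K)

not K = not False = True
W -> not K = False -> True = True
not (W -> not K) = not True = False
N nand not (W -> not K) = False nand False = True
So S1 is true.

S2: In symbols: ((K xor not M) -> W) or N

not M = not True = False
K xor not M = False xor False = False
(K xor not M) -> W = False -> False = True
((K xor not M) -> W) or N = True or False = True
Thus S2 is true.

S3: Formalization: not W iff not K

not W = not False = True
not K = not False = True
not W iff not K = True iff True = True
Hence S3 is true.

Count: 3.

3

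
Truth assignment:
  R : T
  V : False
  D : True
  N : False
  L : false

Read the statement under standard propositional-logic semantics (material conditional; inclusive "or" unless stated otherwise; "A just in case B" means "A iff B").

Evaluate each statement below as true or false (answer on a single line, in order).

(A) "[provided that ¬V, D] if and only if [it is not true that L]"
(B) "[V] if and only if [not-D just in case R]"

(A) T; (B) T

(A): This is (¬V → D) ↔ ¬L.

¬V = ¬F = T
¬V → D = T → T = T
¬L = ¬F = T
(¬V → D) ↔ ¬L = T ↔ T = T
Hence (A) is true.

(B): Formalization: V ↔ (¬D ↔ R)

¬D = ¬T = F
¬D ↔ R = F ↔ T = F
V ↔ (¬D ↔ R) = F ↔ F = T
Thus (B) is true.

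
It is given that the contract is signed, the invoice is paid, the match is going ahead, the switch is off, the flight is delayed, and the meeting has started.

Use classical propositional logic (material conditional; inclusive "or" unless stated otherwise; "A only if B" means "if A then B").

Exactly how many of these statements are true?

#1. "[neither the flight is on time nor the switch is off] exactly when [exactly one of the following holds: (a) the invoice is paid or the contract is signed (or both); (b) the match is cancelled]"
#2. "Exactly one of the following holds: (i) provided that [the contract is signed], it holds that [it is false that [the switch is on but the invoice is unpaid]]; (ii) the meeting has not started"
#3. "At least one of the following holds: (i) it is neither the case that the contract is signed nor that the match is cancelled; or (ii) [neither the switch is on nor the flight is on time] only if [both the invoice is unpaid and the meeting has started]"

1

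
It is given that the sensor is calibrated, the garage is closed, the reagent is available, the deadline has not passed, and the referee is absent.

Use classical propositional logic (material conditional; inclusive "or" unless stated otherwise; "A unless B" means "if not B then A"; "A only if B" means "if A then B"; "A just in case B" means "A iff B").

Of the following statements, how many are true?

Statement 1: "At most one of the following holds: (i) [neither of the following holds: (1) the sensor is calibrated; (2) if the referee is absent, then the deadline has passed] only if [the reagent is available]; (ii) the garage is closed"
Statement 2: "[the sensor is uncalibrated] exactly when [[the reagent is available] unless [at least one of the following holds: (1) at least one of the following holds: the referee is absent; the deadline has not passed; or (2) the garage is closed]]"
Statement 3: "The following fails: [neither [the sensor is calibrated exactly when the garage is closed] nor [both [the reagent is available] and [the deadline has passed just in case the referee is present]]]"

1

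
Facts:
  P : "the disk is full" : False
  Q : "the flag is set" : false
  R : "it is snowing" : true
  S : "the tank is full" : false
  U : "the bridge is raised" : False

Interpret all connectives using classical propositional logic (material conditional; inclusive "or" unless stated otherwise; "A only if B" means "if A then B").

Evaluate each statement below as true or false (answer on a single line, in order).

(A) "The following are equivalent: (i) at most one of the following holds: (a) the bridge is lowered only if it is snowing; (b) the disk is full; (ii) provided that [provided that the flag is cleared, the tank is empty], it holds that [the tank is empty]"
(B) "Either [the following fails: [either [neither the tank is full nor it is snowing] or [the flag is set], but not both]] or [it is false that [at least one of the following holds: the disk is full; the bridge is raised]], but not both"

(A) True, (B) False

(A): Formalization: ((¬U → R) ↑ P) ↔ ((¬Q → ¬S) → ¬S)

¬U = ¬F = T
¬U → R = T → T = T
(¬U → R) ↑ P = T ↑ F = T
¬Q = ¬F = T
¬S = ¬F = T
¬Q → ¬S = T → T = T
¬S = ¬F = T
(¬Q → ¬S) → ¬S = T → T = T
((¬U → R) ↑ P) ↔ ((¬Q → ¬S) → ¬S) = T ↔ T = T
Hence (A) is true.

(B): This is ¬((S ↓ R) ⊕ Q) ⊕ ¬(P ∨ U).

S ↓ R = F ↓ T = F
(S ↓ R) ⊕ Q = F ⊕ F = F
¬((S ↓ R) ⊕ Q) = ¬F = T
P ∨ U = F ∨ F = F
¬(P ∨ U) = ¬F = T
¬((S ↓ R) ⊕ Q) ⊕ ¬(P ∨ U) = T ⊕ T = F
So (B) is false.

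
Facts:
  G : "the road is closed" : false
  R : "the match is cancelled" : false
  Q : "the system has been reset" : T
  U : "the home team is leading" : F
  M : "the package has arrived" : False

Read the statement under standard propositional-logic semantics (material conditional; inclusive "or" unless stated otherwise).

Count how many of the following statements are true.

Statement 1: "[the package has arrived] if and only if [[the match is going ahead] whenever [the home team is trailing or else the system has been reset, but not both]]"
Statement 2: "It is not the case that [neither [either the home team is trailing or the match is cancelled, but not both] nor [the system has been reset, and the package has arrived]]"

1

Statement 1: Formalization: M iff ((not U xor Q) -> not R)

not U = not False = True
not U xor Q = True xor True = False
not R = not False = True
(not U xor Q) -> not R = False -> True = True
M iff ((not U xor Q) -> not R) = False iff True = False
Thus Statement 1 is false.

Statement 2: Parsed as not ((not U xor R) nor (Q and M))

not U = not False = True
not U xor R = True xor False = True
Q and M = True and False = False
(not U xor R) nor (Q and M) = True nor False = False
not ((not U xor R) nor (Q and M)) = not False = True
So Statement 2 is true.

True statements: 1 (Statement 2).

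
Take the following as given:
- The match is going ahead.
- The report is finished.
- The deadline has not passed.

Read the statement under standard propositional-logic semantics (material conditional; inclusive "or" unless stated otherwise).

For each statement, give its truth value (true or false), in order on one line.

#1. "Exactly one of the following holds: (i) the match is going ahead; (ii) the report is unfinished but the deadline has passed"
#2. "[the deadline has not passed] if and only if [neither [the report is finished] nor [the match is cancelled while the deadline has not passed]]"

Let P = "the match is cancelled" (False), R = "the report is finished" (True), U = "the deadline has passed" (False).

#1: This is not P xor (not R and U).

not P = not False = True
not R = not True = False
not R and U = False and False = False
not P xor (not R and U) = True xor False = True
So #1 is true.

#2: Parsed as not U iff (R nor (P and not U))

not U = not False = True
not U = not False = True
P and not U = False and True = False
R nor (P and not U) = True nor False = False
not U iff (R nor (P and not U)) = True iff False = False
Hence #2 is false.

#1 true / #2 false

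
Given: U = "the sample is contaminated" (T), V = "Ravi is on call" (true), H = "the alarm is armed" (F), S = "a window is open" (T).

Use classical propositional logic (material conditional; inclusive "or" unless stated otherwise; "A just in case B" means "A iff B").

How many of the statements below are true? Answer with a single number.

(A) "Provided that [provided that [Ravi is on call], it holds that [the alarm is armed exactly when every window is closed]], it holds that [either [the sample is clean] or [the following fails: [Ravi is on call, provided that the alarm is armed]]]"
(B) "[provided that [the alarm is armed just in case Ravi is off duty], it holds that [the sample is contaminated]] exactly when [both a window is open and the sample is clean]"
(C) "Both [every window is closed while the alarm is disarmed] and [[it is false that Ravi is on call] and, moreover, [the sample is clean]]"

(A): Formalization: (V -> (H <-> ~S)) -> (~U | ~(H -> V))

~S = ~T = F
H <-> ~S = F <-> F = T
V -> (H <-> ~S) = T -> T = T
~U = ~T = F
H -> V = F -> T = T
~(H -> V) = ~T = F
~U | ~(H -> V) = F | F = F
(V -> (H <-> ~S)) -> (~U | ~(H -> V)) = T -> F = F
Thus (A) is false.

(B): Parsed as ((H <-> ~V) -> U) <-> (S & ~U)

~V = ~T = F
H <-> ~V = F <-> F = T
(H <-> ~V) -> U = T -> T = T
~U = ~T = F
S & ~U = T & F = F
((H <-> ~V) -> U) <-> (S & ~U) = T <-> F = F
Thus (B) is false.

(C): This is (~S & ~H) & (~V & ~U).

~S = ~T = F
~H = ~F = T
~S & ~H = F & T = F
~V = ~T = F
~U = ~T = F
~V & ~U = F & F = F
(~S & ~H) & (~V & ~U) = F & F = F
Thus (C) is false.

True statements: 0 (none).

0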